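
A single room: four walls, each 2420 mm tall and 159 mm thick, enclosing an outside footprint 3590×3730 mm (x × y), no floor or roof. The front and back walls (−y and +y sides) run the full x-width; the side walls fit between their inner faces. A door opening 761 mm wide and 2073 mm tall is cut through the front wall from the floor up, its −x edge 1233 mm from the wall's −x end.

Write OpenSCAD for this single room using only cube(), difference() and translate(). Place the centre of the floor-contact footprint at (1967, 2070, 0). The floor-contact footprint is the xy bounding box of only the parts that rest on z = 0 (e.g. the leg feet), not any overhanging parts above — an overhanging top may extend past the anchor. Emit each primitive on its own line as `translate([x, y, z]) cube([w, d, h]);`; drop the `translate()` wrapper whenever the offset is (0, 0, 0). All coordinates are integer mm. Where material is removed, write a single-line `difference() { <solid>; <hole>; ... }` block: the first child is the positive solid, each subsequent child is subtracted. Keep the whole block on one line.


difference() { translate([172, 205, 0]) cube([3590, 159, 2420]); translate([1405, 205, 0]) cube([761, 159, 2073]); }
translate([172, 3776, 0]) cube([3590, 159, 2420]);
translate([172, 364, 0]) cube([159, 3412, 2420]);
translate([3603, 364, 0]) cube([159, 3412, 2420]);


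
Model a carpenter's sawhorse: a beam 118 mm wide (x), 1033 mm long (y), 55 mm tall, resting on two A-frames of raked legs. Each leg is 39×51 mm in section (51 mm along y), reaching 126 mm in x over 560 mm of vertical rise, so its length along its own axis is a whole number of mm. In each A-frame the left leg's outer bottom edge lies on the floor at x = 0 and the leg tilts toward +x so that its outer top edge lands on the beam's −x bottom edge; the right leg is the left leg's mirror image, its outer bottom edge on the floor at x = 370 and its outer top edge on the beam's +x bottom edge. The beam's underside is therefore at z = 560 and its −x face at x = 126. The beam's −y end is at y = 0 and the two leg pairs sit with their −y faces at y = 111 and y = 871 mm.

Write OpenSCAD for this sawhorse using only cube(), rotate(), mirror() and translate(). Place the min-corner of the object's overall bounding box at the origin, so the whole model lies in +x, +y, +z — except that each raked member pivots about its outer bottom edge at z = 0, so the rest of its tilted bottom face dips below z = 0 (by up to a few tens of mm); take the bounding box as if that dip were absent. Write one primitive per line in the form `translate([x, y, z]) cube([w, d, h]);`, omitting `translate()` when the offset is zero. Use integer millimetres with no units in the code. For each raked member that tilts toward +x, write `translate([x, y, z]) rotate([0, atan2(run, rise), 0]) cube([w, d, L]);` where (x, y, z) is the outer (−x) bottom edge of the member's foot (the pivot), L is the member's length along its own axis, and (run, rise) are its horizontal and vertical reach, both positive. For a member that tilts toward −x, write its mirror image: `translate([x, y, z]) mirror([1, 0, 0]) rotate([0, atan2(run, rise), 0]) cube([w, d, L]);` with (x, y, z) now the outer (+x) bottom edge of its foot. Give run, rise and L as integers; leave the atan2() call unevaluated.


translate([126, 0, 560]) cube([118, 1033, 55]);
translate([0, 111, 0]) rotate([0, atan2(126, 560), 0]) cube([39, 51, 574]);
translate([370, 111, 0]) mirror([1, 0, 0]) rotate([0, atan2(126, 560), 0]) cube([39, 51, 574]);
translate([0, 871, 0]) rotate([0, atan2(126, 560), 0]) cube([39, 51, 574]);
translate([370, 871, 0]) mirror([1, 0, 0]) rotate([0, atan2(126, 560), 0]) cube([39, 51, 574]);


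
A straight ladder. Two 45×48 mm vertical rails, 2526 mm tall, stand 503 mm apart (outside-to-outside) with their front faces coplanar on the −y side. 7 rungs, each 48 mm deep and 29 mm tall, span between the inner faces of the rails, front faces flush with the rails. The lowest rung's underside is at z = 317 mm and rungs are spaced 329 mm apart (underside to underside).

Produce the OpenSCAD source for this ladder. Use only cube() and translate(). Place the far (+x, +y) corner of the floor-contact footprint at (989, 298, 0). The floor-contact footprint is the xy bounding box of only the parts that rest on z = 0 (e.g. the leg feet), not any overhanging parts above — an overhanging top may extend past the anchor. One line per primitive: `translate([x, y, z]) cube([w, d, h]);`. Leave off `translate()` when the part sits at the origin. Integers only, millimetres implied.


translate([486, 250, 0]) cube([45, 48, 2526]);
translate([944, 250, 0]) cube([45, 48, 2526]);
translate([531, 250, 317]) cube([413, 48, 29]);
translate([531, 250, 646]) cube([413, 48, 29]);
translate([531, 250, 975]) cube([413, 48, 29]);
translate([531, 250, 1304]) cube([413, 48, 29]);
translate([531, 250, 1633]) cube([413, 48, 29]);
translate([531, 250, 1962]) cube([413, 48, 29]);
translate([531, 250, 2291]) cube([413, 48, 29]);


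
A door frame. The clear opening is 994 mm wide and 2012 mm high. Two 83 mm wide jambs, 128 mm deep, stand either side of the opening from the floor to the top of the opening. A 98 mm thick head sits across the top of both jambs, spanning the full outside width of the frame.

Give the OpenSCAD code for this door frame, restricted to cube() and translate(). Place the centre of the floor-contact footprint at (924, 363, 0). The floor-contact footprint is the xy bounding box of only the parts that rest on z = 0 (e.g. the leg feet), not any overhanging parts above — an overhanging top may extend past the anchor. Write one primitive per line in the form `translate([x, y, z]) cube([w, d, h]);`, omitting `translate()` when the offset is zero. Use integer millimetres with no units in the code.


translate([344, 299, 0]) cube([83, 128, 2012]);
translate([1421, 299, 0]) cube([83, 128, 2012]);
translate([344, 299, 2012]) cube([1160, 128, 98]);


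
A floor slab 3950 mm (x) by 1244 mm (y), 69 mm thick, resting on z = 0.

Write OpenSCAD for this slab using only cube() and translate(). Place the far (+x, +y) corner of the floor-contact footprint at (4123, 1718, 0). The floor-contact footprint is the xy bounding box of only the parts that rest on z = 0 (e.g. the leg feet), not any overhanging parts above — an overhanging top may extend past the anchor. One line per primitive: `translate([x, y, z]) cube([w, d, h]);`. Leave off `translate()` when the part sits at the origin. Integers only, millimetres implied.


translate([173, 474, 0]) cube([3950, 1244, 69]);


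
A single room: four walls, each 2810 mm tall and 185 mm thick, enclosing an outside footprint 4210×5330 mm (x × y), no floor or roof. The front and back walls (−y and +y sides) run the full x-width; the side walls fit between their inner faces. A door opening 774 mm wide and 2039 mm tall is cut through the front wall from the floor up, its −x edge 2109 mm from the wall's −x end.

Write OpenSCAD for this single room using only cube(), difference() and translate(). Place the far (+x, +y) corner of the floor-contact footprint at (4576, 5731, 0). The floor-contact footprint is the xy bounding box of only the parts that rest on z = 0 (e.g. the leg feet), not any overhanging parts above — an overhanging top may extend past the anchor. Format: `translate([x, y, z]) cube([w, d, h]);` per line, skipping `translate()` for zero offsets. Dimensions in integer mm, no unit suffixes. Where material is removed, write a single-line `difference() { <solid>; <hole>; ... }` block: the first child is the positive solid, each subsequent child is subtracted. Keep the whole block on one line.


difference() { translate([366, 401, 0]) cube([4210, 185, 2810]); translate([2475, 401, 0]) cube([774, 185, 2039]); }
translate([366, 5546, 0]) cube([4210, 185, 2810]);
translate([366, 586, 0]) cube([185, 4960, 2810]);
translate([4391, 586, 0]) cube([185, 4960, 2810]);


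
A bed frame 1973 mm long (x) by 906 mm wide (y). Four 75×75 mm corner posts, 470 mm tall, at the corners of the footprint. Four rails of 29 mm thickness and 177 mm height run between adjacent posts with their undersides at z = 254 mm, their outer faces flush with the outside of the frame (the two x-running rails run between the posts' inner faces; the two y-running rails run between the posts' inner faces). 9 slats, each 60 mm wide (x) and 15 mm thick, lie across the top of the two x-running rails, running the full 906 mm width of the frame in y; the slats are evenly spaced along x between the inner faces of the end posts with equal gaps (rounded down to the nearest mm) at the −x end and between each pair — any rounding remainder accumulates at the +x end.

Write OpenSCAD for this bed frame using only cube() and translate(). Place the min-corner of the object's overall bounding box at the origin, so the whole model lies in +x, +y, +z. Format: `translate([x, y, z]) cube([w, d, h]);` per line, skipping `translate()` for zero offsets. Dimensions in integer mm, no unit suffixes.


// slat z = rail_z + rail_h = 254 + 177 = 431
// slat gap = ⌊(1823 − 9·60) / 10⌋ = 128
cube([75, 75, 470]);
translate([0, 831, 0]) cube([75, 75, 470]);
translate([1898, 0, 0]) cube([75, 75, 470]);
translate([1898, 831, 0]) cube([75, 75, 470]);
translate([75, 0, 254]) cube([1823, 29, 177]);
translate([75, 877, 254]) cube([1823, 29, 177]);
translate([0, 75, 254]) cube([29, 756, 177]);
translate([1944, 75, 254]) cube([29, 756, 177]);
translate([203, 0, 431]) cube([60, 906, 15]);
translate([391, 0, 431]) cube([60, 906, 15]);
translate([579, 0, 431]) cube([60, 906, 15]);
translate([767, 0, 431]) cube([60, 906, 15]);
translate([955, 0, 431]) cube([60, 906, 15]);
translate([1143, 0, 431]) cube([60, 906, 15]);
translate([1331, 0, 431]) cube([60, 906, 15]);
translate([1519, 0, 431]) cube([60, 906, 15]);
translate([1707, 0, 431]) cube([60, 906, 15]);


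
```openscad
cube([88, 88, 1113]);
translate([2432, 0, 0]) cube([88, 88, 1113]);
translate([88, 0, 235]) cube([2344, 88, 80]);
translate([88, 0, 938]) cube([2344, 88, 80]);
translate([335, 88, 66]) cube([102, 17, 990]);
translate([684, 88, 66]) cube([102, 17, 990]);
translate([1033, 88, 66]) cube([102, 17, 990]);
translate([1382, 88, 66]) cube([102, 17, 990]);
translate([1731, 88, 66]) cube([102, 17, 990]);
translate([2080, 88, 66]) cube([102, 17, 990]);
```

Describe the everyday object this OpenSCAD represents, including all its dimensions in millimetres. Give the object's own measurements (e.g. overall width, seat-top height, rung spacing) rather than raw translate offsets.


A fence section. Two 88×88 mm posts, 1113 mm tall, stand on the floor with a clear span of 2344 mm between their inner faces. Two horizontal rails of 88×80 mm section span the gap between the posts with their undersides at z = 235 mm and z = 938 mm, flush with the posts' −y face. 6 pickets, each 102 mm wide, 17 mm thick and 990 mm tall, are fixed to the +y face of the rails with their bottoms at z = 66 mm, spaced across the span with a 247 mm gap after the −x post and between neighbouring pickets, with 250 mm left before the +x post.


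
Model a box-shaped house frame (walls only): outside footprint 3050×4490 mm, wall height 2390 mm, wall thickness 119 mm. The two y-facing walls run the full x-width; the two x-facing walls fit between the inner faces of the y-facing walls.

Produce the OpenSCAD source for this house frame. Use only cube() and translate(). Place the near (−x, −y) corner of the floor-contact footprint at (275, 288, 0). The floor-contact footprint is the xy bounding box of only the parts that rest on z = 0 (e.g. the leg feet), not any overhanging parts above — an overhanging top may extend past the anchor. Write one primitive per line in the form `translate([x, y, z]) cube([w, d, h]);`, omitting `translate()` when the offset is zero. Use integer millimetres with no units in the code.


translate([275, 288, 0]) cube([3050, 119, 2390]);
translate([275, 4659, 0]) cube([3050, 119, 2390]);
translate([275, 407, 0]) cube([119, 4252, 2390]);
translate([3206, 407, 0]) cube([119, 4252, 2390]);


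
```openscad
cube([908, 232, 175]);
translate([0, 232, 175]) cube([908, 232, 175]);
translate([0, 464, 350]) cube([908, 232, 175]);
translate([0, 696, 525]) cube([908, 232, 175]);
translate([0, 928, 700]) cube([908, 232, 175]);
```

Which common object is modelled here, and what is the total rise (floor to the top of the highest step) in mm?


A staircase. The total rise is 875 mm.

5 identical blocks, each offset up and back from the previous — a staircase. Each step is 175 mm tall and there are 5 of them, so the total rise is 5 × 175 = 875 mm.


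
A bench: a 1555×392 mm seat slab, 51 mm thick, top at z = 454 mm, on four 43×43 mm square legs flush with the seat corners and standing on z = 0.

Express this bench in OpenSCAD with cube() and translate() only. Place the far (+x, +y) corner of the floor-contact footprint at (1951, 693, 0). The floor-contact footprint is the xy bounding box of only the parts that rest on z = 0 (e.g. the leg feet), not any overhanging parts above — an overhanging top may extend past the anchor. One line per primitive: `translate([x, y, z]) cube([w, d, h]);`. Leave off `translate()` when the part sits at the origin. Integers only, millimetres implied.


translate([396, 301, 403]) cube([1555, 392, 51]);
translate([396, 301, 0]) cube([43, 43, 403]);
translate([396, 650, 0]) cube([43, 43, 403]);
translate([1908, 301, 0]) cube([43, 43, 403]);
translate([1908, 650, 0]) cube([43, 43, 403]);


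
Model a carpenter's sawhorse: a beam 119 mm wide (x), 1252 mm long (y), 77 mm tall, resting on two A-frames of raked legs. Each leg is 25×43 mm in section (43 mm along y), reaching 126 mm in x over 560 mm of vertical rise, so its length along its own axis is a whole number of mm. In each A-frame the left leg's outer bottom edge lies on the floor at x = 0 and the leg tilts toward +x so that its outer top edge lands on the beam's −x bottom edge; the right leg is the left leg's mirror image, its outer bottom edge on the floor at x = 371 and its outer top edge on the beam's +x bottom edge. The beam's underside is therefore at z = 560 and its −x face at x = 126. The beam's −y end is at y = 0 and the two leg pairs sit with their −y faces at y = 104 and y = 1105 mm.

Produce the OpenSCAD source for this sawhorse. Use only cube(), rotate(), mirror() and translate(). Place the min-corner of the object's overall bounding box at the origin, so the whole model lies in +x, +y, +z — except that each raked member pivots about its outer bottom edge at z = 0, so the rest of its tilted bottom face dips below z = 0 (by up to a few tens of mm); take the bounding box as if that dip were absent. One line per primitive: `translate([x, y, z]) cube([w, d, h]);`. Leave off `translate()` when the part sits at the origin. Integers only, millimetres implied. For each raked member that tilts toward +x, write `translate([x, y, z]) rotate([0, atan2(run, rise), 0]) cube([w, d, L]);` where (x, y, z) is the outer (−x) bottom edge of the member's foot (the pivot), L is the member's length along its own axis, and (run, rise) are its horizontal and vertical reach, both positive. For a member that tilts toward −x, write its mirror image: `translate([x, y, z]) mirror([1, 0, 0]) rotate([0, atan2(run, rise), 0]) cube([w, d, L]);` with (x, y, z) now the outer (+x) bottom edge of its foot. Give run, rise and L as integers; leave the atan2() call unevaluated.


// leg length = √(126² + 560²) = 574
// right-leg outer foot x = 2·126 + 119 = 371
// beam min-corner = (126, 0, 560)
translate([126, 0, 560]) cube([119, 1252, 77]);
translate([0, 104, 0]) rotate([0, atan2(126, 560), 0]) cube([25, 43, 574]);
translate([371, 104, 0]) mirror([1, 0, 0]) rotate([0, atan2(126, 560), 0]) cube([25, 43, 574]);
translate([0, 1105, 0]) rotate([0, atan2(126, 560), 0]) cube([25, 43, 574]);
translate([371, 1105, 0]) mirror([1, 0, 0]) rotate([0, atan2(126, 560), 0]) cube([25, 43, 574]);


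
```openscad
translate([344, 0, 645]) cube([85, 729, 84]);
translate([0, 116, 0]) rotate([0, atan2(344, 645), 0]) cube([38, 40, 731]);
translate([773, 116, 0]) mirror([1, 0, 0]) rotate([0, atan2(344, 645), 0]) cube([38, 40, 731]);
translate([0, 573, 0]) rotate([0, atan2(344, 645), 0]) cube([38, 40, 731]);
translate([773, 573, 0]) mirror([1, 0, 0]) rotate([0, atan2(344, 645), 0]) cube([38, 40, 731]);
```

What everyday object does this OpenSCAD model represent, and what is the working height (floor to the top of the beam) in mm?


A sawhorse. The overall height is 729 mm.

A beam across two mirrored pairs of raked legs — a sawhorse. The beam's underside is at z = 645 (matching the legs' vertical rise in atan2(344, 645)) and the beam is 84 mm tall, so its top is at 645 + 84 = 729 mm. The raked legs top out at the beam's underside, so that is the highest point.


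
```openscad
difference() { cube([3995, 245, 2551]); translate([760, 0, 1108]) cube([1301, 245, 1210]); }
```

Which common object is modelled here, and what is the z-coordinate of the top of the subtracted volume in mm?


A wall with a window opening. The window head height is 2318 mm.

A wall with a rectangular opening subtracted — a window. Sill at z = 1108, opening 1210 mm tall, so the head is at 1108 + 1210 = 2318 mm.


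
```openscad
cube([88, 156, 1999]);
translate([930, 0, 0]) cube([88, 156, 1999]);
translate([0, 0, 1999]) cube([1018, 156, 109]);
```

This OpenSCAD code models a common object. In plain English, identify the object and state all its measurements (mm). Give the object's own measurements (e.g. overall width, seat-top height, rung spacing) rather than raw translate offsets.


A door frame. The clear opening is 842 mm wide and 1999 mm high. Two 88 mm wide jambs, 156 mm deep, stand either side of the opening from the floor to the top of the opening. A 109 mm thick head sits across the top of both jambs, spanning the full outside width of the frame.


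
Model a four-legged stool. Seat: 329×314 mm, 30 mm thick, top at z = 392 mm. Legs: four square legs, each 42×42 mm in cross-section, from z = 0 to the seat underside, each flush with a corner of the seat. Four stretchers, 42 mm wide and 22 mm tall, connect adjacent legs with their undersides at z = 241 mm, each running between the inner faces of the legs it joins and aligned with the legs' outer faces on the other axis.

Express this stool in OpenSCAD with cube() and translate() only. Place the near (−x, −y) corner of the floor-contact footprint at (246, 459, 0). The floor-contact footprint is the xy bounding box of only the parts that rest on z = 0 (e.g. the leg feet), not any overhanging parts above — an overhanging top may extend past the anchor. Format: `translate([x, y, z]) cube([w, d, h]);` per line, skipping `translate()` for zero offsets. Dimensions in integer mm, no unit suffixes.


translate([246, 459, 362]) cube([329, 314, 30]);
translate([246, 459, 0]) cube([42, 42, 362]);
translate([533, 459, 0]) cube([42, 42, 362]);
translate([246, 731, 0]) cube([42, 42, 362]);
translate([533, 731, 0]) cube([42, 42, 362]);
translate([288, 459, 241]) cube([245, 42, 22]);
translate([288, 731, 241]) cube([245, 42, 22]);
translate([246, 501, 241]) cube([42, 230, 22]);
translate([533, 501, 241]) cube([42, 230, 22]);


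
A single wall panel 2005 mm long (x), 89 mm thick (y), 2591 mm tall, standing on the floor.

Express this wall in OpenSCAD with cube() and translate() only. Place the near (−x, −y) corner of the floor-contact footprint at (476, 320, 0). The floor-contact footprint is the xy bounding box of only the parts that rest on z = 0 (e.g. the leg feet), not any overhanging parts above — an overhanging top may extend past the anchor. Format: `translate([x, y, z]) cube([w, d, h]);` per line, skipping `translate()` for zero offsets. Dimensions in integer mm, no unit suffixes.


translate([476, 320, 0]) cube([2005, 89, 2591]);


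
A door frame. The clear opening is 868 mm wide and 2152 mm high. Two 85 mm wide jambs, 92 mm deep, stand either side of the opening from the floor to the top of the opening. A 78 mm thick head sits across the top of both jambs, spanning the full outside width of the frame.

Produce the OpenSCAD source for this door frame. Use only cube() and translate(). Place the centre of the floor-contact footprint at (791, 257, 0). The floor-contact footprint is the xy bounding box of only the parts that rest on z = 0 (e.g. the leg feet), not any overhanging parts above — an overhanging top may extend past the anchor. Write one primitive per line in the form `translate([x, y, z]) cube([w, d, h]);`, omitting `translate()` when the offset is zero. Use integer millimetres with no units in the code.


translate([272, 211, 0]) cube([85, 92, 2152]);
translate([1225, 211, 0]) cube([85, 92, 2152]);
translate([272, 211, 2152]) cube([1038, 92, 78]);


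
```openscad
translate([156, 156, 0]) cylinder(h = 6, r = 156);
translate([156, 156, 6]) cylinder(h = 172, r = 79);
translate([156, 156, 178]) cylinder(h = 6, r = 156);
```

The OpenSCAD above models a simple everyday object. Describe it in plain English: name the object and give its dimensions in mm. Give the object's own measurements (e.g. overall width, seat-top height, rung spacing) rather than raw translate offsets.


A spool: two coaxial disc flanges of radius 156 mm and thickness 6 mm, joined by a core cylinder of radius 79 mm and height 172 mm. The lower flange rests on z = 0 and the three cylinders share a vertical axis.


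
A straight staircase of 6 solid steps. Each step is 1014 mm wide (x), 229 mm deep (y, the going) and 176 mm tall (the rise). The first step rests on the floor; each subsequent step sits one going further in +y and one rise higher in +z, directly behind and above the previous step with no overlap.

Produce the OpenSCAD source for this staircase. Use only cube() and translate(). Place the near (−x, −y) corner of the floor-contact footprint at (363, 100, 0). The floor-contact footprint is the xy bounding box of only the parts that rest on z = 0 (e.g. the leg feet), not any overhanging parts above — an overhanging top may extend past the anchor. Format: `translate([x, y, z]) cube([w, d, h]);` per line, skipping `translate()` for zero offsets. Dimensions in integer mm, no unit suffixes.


translate([363, 100, 0]) cube([1014, 229, 176]);
translate([363, 329, 176]) cube([1014, 229, 176]);
translate([363, 558, 352]) cube([1014, 229, 176]);
translate([363, 787, 528]) cube([1014, 229, 176]);
translate([363, 1016, 704]) cube([1014, 229, 176]);
translate([363, 1245, 880]) cube([1014, 229, 176]);


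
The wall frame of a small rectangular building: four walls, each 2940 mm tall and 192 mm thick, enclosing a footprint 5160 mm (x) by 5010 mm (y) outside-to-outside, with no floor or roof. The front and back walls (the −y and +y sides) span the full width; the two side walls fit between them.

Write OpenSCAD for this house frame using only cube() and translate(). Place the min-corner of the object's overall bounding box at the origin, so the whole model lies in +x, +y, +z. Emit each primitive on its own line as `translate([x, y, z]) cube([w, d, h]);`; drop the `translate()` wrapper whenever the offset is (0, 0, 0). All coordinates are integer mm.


cube([5160, 192, 2940]);
translate([0, 4818, 0]) cube([5160, 192, 2940]);
translate([0, 192, 0]) cube([192, 4626, 2940]);
translate([4968, 192, 0]) cube([192, 4626, 2940]);


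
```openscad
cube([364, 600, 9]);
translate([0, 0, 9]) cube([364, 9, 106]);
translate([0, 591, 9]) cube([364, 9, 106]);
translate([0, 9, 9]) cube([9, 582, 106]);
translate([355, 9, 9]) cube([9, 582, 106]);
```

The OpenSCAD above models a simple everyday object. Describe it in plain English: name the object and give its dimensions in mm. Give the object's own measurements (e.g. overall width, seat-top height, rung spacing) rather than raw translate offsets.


An open-topped rectangular box: outside dimensions 364×600×115 mm, with a uniform wall and base thickness of 9 mm. The base is a full 364×600 slab on the floor; four walls sit on top of the base. The front and back walls (the −y and +y sides) span the full width; the two side walls fit between them.


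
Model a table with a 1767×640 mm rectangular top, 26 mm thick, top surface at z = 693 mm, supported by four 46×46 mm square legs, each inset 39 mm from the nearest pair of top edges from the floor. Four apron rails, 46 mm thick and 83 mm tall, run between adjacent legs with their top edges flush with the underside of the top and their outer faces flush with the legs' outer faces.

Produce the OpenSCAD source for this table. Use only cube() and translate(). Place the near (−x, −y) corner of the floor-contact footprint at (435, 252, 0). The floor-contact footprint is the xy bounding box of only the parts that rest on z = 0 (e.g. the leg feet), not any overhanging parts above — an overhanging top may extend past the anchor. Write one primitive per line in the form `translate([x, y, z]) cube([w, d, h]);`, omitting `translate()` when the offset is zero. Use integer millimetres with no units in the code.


// leg_h = 693 - 26 = 667
// apron z = 667 - 83 = 584
translate([396, 213, 667]) cube([1767, 640, 26]);
translate([435, 252, 0]) cube([46, 46, 667]);
translate([2078, 252, 0]) cube([46, 46, 667]);
translate([435, 768, 0]) cube([46, 46, 667]);
translate([2078, 768, 0]) cube([46, 46, 667]);
translate([481, 252, 584]) cube([1597, 46, 83]);
translate([481, 768, 584]) cube([1597, 46, 83]);
translate([435, 298, 584]) cube([46, 470, 83]);
translate([2078, 298, 584]) cube([46, 470, 83]);


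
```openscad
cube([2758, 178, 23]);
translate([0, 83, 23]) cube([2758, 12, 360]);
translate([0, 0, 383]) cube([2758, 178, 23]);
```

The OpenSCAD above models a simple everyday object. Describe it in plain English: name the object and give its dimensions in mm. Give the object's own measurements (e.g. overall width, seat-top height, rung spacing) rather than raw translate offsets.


An I-beam lying along x, 2758 mm long. Overall section height 406 mm. Two flanges 178 mm wide (y) and 23 mm thick, one on the floor and one at the top; a web 12 mm thick runs between them, centred on the flange width.


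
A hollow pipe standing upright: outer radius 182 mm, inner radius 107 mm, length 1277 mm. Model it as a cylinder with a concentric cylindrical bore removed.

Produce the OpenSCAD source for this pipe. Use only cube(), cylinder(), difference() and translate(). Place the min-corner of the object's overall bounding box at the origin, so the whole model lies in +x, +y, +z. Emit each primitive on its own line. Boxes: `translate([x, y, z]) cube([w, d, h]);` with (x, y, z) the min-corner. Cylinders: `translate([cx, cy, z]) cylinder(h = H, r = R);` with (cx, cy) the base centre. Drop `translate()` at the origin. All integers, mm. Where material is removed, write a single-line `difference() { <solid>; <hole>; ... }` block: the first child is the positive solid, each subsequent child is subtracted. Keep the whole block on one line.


difference() { translate([182, 182, 0]) cylinder(h = 1277, r = 182); translate([182, 182, 0]) cylinder(h = 1277, r = 107); }


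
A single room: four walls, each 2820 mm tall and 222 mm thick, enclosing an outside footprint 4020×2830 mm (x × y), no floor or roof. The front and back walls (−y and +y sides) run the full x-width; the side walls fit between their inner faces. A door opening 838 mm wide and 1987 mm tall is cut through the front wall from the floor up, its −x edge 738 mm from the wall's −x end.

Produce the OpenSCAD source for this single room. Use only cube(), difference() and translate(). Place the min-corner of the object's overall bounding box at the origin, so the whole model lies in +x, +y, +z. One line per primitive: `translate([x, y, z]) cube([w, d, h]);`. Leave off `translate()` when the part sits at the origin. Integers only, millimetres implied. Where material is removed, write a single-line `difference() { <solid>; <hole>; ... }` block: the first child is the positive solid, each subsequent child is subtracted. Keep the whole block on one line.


difference() { cube([4020, 222, 2820]); translate([738, 0, 0]) cube([838, 222, 1987]); }
translate([0, 2608, 0]) cube([4020, 222, 2820]);
translate([0, 222, 0]) cube([222, 2386, 2820]);
translate([3798, 222, 0]) cube([222, 2386, 2820]);


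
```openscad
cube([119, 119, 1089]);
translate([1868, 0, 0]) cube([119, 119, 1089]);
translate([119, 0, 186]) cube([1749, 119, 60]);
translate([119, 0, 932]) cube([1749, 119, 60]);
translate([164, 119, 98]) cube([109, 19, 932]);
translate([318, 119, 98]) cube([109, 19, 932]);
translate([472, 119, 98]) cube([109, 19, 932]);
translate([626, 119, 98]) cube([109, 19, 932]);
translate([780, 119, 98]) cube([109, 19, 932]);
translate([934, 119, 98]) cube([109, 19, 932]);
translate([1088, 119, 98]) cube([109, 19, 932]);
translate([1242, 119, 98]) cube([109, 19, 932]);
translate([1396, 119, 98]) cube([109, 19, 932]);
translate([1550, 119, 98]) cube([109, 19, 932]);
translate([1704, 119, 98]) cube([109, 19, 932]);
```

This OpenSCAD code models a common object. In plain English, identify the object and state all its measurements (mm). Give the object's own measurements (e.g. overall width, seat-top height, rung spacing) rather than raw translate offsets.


A fence section. Two 119×119 mm posts, 1089 mm tall, stand on the floor with a clear span of 1749 mm between their inner faces. Two horizontal rails of 119×60 mm section span the gap between the posts with their undersides at z = 186 mm and z = 932 mm, flush with the posts' −y face. 11 pickets, each 109 mm wide, 19 mm thick and 932 mm tall, are fixed to the +y face of the rails with their bottoms at z = 98 mm, spaced across the span with a 45 mm gap after the −x post and between neighbouring pickets, with 55 mm left before the +x post.


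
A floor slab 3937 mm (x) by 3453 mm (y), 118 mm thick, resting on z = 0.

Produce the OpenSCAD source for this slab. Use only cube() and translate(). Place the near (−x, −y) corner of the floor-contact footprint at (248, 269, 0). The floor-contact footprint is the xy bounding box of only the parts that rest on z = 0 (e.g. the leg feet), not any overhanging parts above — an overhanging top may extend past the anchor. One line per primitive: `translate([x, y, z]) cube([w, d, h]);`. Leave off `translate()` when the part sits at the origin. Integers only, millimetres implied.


translate([248, 269, 0]) cube([3937, 3453, 118]);


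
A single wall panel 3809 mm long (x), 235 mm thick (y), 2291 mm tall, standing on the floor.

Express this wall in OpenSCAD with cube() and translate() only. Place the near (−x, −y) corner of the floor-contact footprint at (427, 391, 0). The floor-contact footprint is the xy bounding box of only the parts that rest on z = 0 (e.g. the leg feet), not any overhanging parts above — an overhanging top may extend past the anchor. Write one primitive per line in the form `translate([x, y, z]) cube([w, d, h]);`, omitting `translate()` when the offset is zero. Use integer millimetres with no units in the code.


translate([427, 391, 0]) cube([3809, 235, 2291]);


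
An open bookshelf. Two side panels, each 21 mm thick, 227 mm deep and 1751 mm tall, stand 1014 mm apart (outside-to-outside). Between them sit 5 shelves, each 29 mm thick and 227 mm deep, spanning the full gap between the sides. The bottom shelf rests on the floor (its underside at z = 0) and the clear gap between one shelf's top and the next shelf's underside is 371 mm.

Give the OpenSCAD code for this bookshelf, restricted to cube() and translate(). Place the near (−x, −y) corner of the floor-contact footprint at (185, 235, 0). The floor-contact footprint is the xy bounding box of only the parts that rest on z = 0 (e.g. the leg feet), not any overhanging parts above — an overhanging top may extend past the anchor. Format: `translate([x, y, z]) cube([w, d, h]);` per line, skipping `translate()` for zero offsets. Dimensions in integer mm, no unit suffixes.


translate([185, 235, 0]) cube([21, 227, 1751]);
translate([1178, 235, 0]) cube([21, 227, 1751]);
translate([206, 235, 0]) cube([972, 227, 29]);
translate([206, 235, 400]) cube([972, 227, 29]);
translate([206, 235, 800]) cube([972, 227, 29]);
translate([206, 235, 1200]) cube([972, 227, 29]);
translate([206, 235, 1600]) cube([972, 227, 29]);


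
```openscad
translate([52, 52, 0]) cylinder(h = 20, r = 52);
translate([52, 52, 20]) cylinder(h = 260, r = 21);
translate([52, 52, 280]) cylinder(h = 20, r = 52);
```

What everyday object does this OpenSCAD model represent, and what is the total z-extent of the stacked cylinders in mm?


A spool. The overall height is 300 mm.

Three coaxial cylinders, large–small–large — a spool. Two 20 mm flanges and a 260 mm core give 20 + 260 + 20 = 300 mm.


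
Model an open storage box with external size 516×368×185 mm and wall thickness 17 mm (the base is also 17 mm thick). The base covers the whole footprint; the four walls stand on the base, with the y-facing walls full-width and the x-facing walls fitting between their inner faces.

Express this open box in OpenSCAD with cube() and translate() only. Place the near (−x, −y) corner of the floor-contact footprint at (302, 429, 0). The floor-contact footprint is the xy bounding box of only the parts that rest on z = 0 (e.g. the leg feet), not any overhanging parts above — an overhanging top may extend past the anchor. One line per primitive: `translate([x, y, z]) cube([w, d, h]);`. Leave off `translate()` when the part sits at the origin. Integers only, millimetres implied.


translate([302, 429, 0]) cube([516, 368, 17]);
translate([302, 429, 17]) cube([516, 17, 168]);
translate([302, 780, 17]) cube([516, 17, 168]);
translate([302, 446, 17]) cube([17, 334, 168]);
translate([801, 446, 17]) cube([17, 334, 168]);


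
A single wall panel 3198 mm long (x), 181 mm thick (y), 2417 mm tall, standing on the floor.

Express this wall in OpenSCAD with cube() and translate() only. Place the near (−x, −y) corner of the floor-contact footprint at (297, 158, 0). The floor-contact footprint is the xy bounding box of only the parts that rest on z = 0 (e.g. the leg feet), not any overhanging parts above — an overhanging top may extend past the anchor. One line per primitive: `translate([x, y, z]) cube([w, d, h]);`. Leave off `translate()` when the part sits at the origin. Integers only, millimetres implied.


translate([297, 158, 0]) cube([3198, 181, 2417]);


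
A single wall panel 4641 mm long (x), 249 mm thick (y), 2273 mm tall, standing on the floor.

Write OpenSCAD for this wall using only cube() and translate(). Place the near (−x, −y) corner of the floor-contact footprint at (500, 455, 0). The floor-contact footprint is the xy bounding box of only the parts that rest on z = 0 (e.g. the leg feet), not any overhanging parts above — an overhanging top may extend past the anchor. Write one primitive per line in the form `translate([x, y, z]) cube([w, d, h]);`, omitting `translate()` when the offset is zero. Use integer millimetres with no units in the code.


translate([500, 455, 0]) cube([4641, 249, 2273]);


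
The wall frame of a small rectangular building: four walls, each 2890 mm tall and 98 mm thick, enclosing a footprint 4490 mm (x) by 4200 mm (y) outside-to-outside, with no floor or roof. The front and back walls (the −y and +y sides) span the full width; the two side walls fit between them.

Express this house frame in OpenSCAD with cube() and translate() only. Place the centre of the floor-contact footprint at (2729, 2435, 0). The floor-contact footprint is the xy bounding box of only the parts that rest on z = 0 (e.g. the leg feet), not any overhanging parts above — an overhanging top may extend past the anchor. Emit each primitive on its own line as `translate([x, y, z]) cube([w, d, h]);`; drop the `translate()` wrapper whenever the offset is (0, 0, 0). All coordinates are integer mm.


translate([484, 335, 0]) cube([4490, 98, 2890]);
translate([484, 4437, 0]) cube([4490, 98, 2890]);
translate([484, 433, 0]) cube([98, 4004, 2890]);
translate([4876, 433, 0]) cube([98, 4004, 2890]);


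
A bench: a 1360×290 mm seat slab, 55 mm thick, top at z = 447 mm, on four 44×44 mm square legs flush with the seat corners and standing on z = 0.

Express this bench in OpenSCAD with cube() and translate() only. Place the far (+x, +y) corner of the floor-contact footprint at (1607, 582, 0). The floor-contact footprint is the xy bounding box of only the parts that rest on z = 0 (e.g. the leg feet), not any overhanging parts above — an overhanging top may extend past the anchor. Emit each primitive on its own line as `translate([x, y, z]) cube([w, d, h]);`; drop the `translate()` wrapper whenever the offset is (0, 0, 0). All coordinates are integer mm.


translate([247, 292, 392]) cube([1360, 290, 55]);
translate([247, 292, 0]) cube([44, 44, 392]);
translate([247, 538, 0]) cube([44, 44, 392]);
translate([1563, 292, 0]) cube([44, 44, 392]);
translate([1563, 538, 0]) cube([44, 44, 392]);


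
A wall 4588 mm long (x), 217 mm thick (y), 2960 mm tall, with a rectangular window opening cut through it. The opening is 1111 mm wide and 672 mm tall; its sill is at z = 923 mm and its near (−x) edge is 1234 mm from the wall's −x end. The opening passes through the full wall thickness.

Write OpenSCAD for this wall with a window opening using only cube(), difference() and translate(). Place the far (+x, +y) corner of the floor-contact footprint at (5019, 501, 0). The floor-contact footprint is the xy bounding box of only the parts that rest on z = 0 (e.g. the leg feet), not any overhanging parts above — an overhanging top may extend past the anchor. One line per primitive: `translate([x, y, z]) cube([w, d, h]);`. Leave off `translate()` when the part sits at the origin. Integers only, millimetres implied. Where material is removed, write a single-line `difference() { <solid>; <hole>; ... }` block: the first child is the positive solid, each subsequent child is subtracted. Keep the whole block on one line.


difference() { translate([431, 284, 0]) cube([4588, 217, 2960]); translate([1665, 284, 923]) cube([1111, 217, 672]); }


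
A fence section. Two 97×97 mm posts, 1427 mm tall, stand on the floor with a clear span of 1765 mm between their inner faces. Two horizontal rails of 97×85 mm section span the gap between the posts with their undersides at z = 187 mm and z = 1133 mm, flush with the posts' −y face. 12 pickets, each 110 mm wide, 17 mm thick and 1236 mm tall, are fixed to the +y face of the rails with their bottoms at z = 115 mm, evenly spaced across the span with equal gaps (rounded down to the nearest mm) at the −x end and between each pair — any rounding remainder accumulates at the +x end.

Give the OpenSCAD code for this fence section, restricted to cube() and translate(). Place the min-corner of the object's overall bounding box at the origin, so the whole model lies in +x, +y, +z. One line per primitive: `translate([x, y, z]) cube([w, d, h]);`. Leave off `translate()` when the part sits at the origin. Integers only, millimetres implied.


cube([97, 97, 1427]);
translate([1862, 0, 0]) cube([97, 97, 1427]);
translate([97, 0, 187]) cube([1765, 97, 85]);
translate([97, 0, 1133]) cube([1765, 97, 85]);
translate([131, 97, 115]) cube([110, 17, 1236]);
translate([275, 97, 115]) cube([110, 17, 1236]);
translate([419, 97, 115]) cube([110, 17, 1236]);
translate([563, 97, 115]) cube([110, 17, 1236]);
translate([707, 97, 115]) cube([110, 17, 1236]);
translate([851, 97, 115]) cube([110, 17, 1236]);
translate([995, 97, 115]) cube([110, 17, 1236]);
translate([1139, 97, 115]) cube([110, 17, 1236]);
translate([1283, 97, 115]) cube([110, 17, 1236]);
translate([1427, 97, 115]) cube([110, 17, 1236]);
translate([1571, 97, 115]) cube([110, 17, 1236]);
translate([1715, 97, 115]) cube([110, 17, 1236]);


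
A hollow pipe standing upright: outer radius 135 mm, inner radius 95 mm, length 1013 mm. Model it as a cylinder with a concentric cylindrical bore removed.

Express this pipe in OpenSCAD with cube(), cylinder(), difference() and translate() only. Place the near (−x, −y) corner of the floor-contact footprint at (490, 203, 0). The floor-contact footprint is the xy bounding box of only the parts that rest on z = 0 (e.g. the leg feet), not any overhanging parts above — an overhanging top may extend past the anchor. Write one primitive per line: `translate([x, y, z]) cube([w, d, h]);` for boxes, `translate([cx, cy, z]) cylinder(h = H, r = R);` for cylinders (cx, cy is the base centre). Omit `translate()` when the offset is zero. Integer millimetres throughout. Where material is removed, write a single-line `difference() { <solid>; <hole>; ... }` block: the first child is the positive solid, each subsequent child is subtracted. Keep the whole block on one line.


difference() { translate([625, 338, 0]) cylinder(h = 1013, r = 135); translate([625, 338, 0]) cylinder(h = 1013, r = 95); }
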